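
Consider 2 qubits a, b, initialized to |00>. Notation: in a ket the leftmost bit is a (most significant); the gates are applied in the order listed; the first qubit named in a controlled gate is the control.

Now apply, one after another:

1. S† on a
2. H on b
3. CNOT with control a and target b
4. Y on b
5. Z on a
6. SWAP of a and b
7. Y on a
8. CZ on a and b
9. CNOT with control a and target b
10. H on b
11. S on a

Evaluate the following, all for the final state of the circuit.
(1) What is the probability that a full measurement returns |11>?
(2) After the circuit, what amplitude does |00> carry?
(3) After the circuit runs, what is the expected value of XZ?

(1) Outcome |11> occurs with probability 1/4.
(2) |00> carries amplitude 1/2 in the final state.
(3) The expectation value of XZ is 0.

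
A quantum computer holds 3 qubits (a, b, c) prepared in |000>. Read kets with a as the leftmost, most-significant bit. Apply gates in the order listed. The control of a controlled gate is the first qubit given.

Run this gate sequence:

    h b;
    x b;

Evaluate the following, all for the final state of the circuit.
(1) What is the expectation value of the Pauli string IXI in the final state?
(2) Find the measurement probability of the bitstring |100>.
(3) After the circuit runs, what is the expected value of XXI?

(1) The observable IXI averages to 1.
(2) A full measurement returns |100> with probability 0.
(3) The observable XXI averages to 0.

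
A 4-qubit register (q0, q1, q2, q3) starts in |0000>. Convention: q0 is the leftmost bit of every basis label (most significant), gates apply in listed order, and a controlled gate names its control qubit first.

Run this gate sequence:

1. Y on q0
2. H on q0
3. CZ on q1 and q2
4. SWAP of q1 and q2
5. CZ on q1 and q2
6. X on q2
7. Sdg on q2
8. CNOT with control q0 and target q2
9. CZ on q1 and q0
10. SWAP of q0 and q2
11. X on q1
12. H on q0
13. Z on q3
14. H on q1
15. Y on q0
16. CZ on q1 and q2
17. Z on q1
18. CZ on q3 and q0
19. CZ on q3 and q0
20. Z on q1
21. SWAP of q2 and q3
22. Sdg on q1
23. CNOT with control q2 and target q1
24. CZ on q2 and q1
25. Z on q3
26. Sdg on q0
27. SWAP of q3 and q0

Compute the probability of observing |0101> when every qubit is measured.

The probability of measuring |0101> is 1/8. Key observation: steps 17-20 multiply out to the identity, so the circuit reduces to the remaining gates.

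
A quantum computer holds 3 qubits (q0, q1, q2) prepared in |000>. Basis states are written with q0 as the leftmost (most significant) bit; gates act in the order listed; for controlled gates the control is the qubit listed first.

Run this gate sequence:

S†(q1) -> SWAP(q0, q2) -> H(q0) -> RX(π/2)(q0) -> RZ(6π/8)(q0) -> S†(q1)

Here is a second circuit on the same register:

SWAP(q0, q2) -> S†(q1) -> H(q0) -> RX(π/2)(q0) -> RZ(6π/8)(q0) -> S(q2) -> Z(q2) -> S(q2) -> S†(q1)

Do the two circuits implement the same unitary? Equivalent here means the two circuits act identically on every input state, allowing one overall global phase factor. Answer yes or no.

Yes, they are equivalent — the unitaries differ by at most a global phase.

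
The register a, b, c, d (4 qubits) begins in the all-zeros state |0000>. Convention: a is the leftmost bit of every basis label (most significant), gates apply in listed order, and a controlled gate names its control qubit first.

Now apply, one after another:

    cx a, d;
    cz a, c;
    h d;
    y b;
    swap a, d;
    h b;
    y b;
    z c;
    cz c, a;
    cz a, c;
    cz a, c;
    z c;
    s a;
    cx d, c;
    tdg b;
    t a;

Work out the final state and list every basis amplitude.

The final amplitudes are -1/2 on |0000>, exp(3*I*pi/4)/2 on |0100>, -exp(3*I*pi/4)/2 on |1000>, -I/2 on |1100>, and 0 on every other basis state. Key observation: steps 10-11 multiply out to the identity, so the circuit reduces to the remaining gates.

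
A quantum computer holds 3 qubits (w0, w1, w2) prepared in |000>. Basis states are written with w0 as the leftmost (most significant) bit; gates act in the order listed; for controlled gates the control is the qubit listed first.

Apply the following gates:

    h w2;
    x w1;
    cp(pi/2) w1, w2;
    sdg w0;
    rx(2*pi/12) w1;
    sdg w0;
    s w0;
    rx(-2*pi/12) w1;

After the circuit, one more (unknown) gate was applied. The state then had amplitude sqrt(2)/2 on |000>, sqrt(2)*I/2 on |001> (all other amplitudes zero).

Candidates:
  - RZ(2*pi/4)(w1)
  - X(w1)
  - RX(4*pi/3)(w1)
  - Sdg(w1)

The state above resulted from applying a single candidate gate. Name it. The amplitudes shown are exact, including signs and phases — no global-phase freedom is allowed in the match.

The applied gate was X(w1). Key observation: the block from step 5 through step 8 cancels to the identity and can be dropped.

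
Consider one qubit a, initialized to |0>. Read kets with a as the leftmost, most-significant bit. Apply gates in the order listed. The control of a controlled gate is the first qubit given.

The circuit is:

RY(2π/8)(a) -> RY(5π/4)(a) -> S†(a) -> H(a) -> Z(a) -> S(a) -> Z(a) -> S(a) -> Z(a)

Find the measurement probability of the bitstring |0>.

Outcome |0> occurs with probability 1/2.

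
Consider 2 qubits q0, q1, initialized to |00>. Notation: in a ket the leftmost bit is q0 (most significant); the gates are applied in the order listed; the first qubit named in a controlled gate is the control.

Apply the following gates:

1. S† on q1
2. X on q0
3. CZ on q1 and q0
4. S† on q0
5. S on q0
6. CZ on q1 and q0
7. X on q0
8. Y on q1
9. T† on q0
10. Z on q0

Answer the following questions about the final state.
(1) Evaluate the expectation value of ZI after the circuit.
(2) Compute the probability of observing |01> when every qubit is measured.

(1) The expectation value of ZI is 1. Key observation: the block from step 2 through step 7 cancels to the identity and can be dropped.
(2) Outcome |01> occurs with probability 1.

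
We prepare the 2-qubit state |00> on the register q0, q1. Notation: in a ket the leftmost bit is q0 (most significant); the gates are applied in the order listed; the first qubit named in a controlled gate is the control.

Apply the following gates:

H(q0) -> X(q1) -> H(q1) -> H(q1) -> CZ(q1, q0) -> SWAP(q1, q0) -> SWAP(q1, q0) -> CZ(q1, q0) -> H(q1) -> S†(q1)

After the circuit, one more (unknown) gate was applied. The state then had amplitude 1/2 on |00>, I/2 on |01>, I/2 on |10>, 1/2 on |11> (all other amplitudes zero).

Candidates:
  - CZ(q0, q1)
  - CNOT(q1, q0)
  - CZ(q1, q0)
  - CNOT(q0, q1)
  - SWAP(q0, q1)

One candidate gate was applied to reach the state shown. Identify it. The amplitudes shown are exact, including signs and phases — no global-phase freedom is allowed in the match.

It was CNOT(q0, q1) that produced the state shown. Key observation: gates 4-9 undo each other exactly, leaving only the rest of the circuit to track.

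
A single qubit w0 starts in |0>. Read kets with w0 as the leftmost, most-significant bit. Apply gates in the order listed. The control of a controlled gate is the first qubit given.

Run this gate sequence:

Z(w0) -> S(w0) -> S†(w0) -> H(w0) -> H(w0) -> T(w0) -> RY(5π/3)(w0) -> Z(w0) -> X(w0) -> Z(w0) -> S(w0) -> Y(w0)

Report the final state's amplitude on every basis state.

After the circuit, the state carries amplitude sqrt(3)/2 on |0>, -I/2 on |1>.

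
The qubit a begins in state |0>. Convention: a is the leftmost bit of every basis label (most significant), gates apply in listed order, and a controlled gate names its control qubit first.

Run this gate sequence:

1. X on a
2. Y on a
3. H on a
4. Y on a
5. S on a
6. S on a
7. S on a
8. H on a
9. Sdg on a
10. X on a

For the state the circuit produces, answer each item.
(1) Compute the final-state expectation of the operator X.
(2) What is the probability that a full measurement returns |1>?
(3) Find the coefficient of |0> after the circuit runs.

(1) The observable X averages to -1.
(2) A full measurement returns |1> with probability 1/2.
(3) The final state's coefficient on |0> equals 1/2 + I/2.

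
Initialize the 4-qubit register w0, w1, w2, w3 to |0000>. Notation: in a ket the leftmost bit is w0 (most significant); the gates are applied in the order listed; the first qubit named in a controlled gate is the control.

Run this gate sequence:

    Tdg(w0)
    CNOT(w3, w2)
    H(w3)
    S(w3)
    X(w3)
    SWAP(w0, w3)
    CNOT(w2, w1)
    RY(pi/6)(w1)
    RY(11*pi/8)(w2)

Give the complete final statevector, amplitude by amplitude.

The resulting statevector has amplitude -I*(1 + sqrt(3))*cos(5*pi/16)/4 on |0000>, 0 on |0001>, I*(1 + sqrt(3))*sin(5*pi/16)/4 on |0010>, 0 on |0011>, I*(1 - sqrt(3))*cos(5*pi/16)/4 on |0100>, 0 on |0101>, I*(-1 + sqrt(3))*sin(5*pi/16)/4 on |0110>, 0 on |0111>, -(1 + sqrt(3))*cos(5*pi/16)/4 on |1000>, 0 on |1001>, (1 + sqrt(3))*sin(5*pi/16)/4 on |1010>, 0 on |1011>, (1 - sqrt(3))*cos(5*pi/16)/4 on |1100>, 0 on |1101>, (-1 + sqrt(3))*sin(5*pi/16)/4 on |1110>, 0 on |1111>.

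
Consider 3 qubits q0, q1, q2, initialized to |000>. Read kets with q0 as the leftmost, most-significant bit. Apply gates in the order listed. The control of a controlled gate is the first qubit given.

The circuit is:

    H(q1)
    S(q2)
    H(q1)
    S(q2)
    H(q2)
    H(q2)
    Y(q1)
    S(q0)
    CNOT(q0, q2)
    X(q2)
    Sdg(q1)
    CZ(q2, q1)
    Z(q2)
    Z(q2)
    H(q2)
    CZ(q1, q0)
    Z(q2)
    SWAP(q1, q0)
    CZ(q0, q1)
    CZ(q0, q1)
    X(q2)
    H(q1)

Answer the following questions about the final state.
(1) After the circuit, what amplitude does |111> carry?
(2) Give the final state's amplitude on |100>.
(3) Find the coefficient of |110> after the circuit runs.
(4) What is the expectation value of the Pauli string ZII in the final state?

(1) The amplitude on |111> is -1/2. Key observation: gates 5-6 undo each other exactly, leaving only the rest of the circuit to track.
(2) The amplitude on |100> is -1/2.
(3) |110> carries amplitude -1/2 in the final state.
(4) In the final state, ZII has expectation -1.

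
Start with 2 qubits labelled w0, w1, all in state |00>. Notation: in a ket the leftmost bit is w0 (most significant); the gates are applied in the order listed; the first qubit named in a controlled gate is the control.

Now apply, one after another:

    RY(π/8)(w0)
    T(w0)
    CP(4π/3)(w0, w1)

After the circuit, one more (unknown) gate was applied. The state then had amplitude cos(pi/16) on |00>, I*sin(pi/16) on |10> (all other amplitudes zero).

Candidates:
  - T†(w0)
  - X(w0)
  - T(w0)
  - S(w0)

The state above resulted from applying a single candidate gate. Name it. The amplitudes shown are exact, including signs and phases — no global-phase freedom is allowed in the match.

It was T(w0) that produced the state shown.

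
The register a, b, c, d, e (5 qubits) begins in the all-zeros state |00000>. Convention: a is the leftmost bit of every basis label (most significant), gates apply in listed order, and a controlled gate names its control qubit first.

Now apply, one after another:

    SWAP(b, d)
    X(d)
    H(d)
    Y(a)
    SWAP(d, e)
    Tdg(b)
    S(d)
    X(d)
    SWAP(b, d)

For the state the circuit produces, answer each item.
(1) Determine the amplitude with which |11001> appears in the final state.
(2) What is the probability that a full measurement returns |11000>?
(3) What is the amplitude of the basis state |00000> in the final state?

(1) The amplitude on |11001> is -sqrt(2)*I/2.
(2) The probability of measuring |11000> is 1/2.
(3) The amplitude on |00000> is 0.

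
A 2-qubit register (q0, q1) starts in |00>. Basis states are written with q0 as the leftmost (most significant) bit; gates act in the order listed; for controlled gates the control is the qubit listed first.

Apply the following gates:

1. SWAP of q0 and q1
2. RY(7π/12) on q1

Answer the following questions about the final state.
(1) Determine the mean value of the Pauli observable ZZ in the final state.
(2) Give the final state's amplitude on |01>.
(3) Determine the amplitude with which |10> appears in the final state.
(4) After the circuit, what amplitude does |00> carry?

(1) The observable ZZ averages to -sqrt(6)/4 + sqrt(2)/4.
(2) The final state's coefficient on |01> equals sqrt(6 - 3*sqrt(2))/4 + sqrt(sqrt(2) + 2)/4.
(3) The amplitude on |10> is 0.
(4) The amplitude on |00> is -sqrt(2 - sqrt(2))/4 + sqrt(3*sqrt(2) + 6)/4.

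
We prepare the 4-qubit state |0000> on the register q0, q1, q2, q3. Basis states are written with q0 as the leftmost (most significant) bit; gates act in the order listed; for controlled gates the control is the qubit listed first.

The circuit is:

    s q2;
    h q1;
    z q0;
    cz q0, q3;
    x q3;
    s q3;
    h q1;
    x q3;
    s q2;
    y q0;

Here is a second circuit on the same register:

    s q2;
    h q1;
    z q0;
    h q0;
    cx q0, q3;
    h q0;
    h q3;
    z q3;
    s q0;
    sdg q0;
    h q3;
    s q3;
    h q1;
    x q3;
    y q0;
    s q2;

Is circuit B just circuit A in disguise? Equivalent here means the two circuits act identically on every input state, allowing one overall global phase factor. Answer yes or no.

No: there is an input state on which the two circuits produce genuinely different outputs (not merely differing by a phase).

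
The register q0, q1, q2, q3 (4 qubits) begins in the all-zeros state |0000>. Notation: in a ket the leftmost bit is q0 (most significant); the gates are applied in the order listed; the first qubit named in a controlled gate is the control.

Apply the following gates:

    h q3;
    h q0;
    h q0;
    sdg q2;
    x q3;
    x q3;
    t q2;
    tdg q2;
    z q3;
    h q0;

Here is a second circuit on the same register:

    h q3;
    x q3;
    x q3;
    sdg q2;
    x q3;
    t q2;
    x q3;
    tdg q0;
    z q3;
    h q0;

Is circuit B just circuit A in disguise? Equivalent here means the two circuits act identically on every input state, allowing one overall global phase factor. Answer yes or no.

No: there is an input state on which the two circuits produce genuinely different outputs (not merely differing by a phase).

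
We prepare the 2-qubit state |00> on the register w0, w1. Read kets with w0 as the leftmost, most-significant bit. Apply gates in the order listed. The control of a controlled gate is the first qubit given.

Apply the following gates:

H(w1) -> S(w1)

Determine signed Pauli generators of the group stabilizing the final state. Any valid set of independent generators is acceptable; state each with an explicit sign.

One valid set of independent stabilizer generators is +IY, +ZI (any independent generating set of the same group is equally correct).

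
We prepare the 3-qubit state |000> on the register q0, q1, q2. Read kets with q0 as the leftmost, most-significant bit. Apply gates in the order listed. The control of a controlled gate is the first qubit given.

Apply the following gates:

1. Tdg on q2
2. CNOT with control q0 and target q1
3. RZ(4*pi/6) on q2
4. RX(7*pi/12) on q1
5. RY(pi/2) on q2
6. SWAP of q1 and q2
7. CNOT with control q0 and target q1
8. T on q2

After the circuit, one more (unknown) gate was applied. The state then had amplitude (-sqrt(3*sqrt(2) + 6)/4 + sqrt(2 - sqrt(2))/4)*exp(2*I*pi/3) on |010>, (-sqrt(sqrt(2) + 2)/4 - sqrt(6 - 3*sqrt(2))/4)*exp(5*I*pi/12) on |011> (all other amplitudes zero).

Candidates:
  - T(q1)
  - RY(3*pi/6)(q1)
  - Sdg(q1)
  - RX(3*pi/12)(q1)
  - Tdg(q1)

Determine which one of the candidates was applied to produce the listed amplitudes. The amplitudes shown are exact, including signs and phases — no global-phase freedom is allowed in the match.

The unique candidate consistent with the amplitudes is RY(3*pi/6)(q1).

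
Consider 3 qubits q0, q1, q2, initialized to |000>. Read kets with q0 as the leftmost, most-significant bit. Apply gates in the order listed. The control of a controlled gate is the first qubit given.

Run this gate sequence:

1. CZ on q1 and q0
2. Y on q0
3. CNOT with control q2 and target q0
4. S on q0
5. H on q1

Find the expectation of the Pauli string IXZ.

The observable IXZ averages to 1.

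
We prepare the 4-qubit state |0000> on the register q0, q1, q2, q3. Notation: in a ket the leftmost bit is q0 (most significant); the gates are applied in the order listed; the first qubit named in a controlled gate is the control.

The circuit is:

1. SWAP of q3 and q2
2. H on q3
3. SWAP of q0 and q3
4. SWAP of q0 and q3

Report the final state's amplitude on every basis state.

The final amplitudes are sqrt(2)/2 on |0000>, sqrt(2)/2 on |0001>, and 0 on every other basis state. Key observation: gates 3-4 undo each other exactly, leaving only the rest of the circuit to track.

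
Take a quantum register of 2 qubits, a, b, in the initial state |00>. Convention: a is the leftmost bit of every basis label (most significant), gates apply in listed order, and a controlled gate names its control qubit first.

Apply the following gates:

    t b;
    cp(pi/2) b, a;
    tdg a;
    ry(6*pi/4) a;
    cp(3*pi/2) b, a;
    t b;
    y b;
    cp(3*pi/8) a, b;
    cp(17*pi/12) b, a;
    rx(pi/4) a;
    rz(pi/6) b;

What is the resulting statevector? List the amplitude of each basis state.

After the circuit, the state carries amplitude 0 on |00>, sqrt(2)*(-sqrt(2 - sqrt(2)) + sqrt(sqrt(2) + 2)*exp(17*I*pi/24))*exp(7*I*pi/8)/4 on |01>, 0 on |10>, sqrt(2)*(-sqrt(2 - sqrt(2))*exp(I*pi/12) + sqrt(sqrt(2) + 2)*exp(3*I*pi/8))/4 on |11>.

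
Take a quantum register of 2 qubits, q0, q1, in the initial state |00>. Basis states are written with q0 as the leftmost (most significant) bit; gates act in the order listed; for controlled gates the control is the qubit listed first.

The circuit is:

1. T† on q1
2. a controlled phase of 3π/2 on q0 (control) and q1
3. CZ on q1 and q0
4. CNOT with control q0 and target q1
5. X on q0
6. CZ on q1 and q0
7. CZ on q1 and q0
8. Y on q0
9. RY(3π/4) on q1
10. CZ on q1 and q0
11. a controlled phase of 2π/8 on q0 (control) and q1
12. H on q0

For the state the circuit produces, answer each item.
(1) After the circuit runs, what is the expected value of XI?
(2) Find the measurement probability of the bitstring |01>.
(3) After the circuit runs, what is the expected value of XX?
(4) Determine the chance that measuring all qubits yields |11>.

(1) The observable XI averages to 1.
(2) Outcome |01> occurs with probability sqrt(2)/8 + 1/4.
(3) The observable XX averages to sqrt(2)/2.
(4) The probability of measuring |11> is sqrt(2)/8 + 1/4.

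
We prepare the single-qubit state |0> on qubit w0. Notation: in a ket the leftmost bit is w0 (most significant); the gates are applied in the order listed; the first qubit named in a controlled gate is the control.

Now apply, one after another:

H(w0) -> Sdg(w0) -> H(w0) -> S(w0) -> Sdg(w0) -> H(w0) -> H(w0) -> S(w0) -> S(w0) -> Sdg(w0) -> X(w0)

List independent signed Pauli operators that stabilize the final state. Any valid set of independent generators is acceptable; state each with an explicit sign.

The final state is stabilized by the group generated by -X; other independent generating sets are equally valid.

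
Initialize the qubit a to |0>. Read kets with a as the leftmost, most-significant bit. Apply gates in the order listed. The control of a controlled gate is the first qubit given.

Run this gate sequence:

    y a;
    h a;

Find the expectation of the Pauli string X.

The expectation value of X is -1.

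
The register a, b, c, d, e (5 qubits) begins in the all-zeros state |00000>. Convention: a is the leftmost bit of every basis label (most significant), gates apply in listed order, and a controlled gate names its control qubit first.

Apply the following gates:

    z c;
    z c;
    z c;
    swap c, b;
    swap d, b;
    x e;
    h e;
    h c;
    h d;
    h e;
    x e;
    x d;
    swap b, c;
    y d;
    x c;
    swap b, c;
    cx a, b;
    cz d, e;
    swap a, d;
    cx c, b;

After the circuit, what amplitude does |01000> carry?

|01000> carries amplitude -I/2 in the final state.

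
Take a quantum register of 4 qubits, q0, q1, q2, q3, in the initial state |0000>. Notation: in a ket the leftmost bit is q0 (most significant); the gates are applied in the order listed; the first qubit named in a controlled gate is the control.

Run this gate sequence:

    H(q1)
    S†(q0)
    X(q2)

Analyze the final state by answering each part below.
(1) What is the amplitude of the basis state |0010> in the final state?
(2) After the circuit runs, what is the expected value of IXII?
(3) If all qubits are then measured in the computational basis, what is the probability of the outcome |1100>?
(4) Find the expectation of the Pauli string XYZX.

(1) The amplitude on |0010> is sqrt(2)/2.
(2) The expectation value of IXII is 1.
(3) The probability of measuring |1100> is 0.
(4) In the final state, XYZX has expectation 0.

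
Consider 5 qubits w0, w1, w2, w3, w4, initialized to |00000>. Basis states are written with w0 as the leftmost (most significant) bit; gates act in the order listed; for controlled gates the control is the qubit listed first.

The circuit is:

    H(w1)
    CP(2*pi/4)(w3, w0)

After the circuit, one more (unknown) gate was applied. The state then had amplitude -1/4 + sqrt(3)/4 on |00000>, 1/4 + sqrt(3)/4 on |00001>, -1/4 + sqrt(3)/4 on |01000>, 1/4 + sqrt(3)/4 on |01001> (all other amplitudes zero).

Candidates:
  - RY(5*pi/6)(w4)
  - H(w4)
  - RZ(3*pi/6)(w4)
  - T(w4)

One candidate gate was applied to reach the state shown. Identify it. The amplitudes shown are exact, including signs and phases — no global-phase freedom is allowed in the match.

The applied gate was RY(5*pi/6)(w4).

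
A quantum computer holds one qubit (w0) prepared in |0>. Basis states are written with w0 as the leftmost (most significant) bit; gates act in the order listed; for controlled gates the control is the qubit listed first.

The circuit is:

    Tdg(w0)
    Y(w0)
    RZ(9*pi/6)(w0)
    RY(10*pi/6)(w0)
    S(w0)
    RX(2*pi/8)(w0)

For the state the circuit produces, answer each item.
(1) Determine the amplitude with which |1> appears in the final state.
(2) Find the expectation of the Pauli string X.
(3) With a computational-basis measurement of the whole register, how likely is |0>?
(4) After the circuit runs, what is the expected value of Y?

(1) |1> carries amplitude (-sqrt(2 - sqrt(2))/4 + sqrt(3*sqrt(2) + 6)/4)*exp(3*I*pi/4) in the final state.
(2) The observable X averages to 0.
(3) Outcome |0> occurs with probability -sqrt(2)/8 + sqrt(6)/8 + 1/2.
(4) The expectation value of Y is sqrt(2)/4 + sqrt(6)/4.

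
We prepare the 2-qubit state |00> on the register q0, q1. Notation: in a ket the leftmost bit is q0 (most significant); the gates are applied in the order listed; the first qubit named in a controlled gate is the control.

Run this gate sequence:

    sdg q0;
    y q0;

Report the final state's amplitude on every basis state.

After the circuit, the state carries amplitude I on |10>, and 0 on every other basis state.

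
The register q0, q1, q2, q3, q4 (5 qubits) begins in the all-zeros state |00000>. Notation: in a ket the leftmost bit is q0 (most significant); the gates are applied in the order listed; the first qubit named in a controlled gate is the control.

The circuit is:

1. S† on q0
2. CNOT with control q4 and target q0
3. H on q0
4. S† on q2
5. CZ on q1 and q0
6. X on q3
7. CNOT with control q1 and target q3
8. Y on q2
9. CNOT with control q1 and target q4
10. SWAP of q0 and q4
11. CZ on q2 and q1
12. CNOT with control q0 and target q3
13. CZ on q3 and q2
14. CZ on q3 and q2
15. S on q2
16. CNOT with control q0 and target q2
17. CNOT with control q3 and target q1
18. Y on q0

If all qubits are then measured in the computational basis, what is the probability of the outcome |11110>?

The probability of measuring |11110> is 1/2. Key observation: gates 13-14 undo each other exactly, leaving only the rest of the circuit to track.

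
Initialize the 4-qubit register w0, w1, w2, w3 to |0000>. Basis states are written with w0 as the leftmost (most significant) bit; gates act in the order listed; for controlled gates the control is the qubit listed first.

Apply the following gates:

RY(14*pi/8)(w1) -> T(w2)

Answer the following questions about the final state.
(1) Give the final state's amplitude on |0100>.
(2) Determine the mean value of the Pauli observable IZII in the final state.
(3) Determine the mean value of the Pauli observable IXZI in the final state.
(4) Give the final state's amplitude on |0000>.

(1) |0100> carries amplitude sqrt(2 - sqrt(2))/2 in the final state.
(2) In the final state, IZII has expectation sqrt(2)/2.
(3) In the final state, IXZI has expectation -sqrt(2)/2.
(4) |0000> carries amplitude -sqrt(sqrt(2) + 2)/2 in the final state.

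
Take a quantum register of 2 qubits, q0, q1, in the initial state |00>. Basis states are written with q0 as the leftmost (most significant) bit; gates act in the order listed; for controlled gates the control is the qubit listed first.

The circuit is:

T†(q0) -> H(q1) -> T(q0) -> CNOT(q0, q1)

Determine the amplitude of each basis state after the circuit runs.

The resulting statevector has amplitude sqrt(2)/2 on |00>, sqrt(2)/2 on |01>, 0 on |10>, 0 on |11>.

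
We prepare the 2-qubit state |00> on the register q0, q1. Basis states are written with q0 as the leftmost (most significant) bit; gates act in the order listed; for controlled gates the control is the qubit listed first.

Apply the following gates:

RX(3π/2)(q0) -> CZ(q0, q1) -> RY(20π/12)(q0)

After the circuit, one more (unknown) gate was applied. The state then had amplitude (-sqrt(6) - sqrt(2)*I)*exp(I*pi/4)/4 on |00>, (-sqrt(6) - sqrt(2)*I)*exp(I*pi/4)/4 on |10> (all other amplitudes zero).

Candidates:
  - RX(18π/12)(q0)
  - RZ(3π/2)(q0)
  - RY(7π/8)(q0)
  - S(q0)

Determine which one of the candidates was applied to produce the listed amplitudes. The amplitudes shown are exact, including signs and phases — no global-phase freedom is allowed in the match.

The unique candidate consistent with the amplitudes is RZ(3π/2)(q0).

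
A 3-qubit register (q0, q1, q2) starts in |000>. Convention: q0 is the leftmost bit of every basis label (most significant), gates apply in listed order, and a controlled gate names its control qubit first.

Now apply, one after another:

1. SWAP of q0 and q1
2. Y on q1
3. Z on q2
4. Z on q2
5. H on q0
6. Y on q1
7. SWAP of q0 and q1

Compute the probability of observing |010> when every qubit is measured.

Outcome |010> occurs with probability 1/2.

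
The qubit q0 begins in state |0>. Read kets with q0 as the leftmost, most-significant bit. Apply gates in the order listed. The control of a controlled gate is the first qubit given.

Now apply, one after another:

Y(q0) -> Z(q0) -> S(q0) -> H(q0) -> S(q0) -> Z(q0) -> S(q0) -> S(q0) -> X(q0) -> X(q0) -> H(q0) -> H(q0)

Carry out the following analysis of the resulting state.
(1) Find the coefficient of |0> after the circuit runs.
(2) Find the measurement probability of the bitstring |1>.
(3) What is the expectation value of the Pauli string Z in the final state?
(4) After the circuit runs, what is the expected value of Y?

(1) The final state's coefficient on |0> equals sqrt(2)/2.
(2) The probability of measuring |1> is 1/2.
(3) The observable Z averages to 0.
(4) In the final state, Y has expectation -1.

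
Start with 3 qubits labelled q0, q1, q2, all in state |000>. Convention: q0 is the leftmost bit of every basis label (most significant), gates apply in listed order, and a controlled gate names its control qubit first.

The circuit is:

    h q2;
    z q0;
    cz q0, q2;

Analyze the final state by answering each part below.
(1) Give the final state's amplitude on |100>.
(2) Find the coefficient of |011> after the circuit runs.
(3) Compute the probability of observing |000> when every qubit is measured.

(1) |100> carries amplitude 0 in the final state.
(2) The amplitude on |011> is 0.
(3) A full measurement returns |000> with probability 1/2.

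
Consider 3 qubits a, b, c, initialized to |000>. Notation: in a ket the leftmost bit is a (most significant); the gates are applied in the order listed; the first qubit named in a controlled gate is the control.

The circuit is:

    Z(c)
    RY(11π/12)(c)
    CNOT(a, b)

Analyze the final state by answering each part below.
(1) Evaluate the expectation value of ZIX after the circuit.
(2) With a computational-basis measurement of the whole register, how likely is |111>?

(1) The observable ZIX averages to -sqrt(2)/4 + sqrt(6)/4.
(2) The probability of measuring |111> is 0.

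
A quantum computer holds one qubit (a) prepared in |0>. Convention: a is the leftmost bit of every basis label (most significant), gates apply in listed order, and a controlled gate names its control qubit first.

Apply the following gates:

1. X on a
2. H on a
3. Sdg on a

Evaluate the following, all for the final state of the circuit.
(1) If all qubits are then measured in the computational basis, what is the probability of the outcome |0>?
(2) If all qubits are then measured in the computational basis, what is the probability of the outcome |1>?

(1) Outcome |0> occurs with probability 1/2.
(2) The probability of measuring |1> is 1/2.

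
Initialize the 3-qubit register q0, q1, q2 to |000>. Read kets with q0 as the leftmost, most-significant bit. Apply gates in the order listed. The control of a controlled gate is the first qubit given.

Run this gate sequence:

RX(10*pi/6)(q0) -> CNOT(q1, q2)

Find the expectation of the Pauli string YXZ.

The expectation value of YXZ is 0.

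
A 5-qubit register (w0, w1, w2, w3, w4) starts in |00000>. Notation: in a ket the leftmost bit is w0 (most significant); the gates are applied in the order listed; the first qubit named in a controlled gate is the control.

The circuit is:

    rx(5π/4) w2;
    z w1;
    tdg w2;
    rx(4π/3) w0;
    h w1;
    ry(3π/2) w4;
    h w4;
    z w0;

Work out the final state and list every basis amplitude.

The resulting statevector has amplitude -sqrt(4 - 2*sqrt(2))/8 on |00001>, -sqrt(2*sqrt(2) + 4)*exp(I*pi/4)/8 on |00101>, -sqrt(4 - 2*sqrt(2))/8 on |01001>, -sqrt(2*sqrt(2) + 4)*exp(I*pi/4)/8 on |01101>, I*sqrt(12 - 6*sqrt(2))/8 on |10001>, sqrt(6*sqrt(2) + 12)*exp(3*I*pi/4)/8 on |10101>, I*sqrt(12 - 6*sqrt(2))/8 on |11001>, sqrt(6*sqrt(2) + 12)*exp(3*I*pi/4)/8 on |11101>, and 0 on every other basis state.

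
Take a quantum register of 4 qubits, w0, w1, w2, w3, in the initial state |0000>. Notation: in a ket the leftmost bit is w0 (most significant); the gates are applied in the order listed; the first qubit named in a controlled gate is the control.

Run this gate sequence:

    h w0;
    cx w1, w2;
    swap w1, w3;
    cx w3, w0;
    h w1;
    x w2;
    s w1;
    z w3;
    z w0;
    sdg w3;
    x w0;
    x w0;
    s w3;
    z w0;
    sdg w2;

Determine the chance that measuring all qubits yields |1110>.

The probability of measuring |1110> is 1/4. Key observation: steps 9-14 multiply out to the identity, so the circuit reduces to the remaining gates.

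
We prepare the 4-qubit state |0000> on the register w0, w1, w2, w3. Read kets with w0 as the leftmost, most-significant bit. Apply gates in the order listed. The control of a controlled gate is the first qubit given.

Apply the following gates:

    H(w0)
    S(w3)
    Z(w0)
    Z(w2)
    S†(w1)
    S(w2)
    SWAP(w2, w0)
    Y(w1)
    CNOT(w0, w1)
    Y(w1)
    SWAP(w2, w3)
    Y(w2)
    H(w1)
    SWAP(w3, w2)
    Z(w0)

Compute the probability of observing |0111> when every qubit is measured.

A full measurement returns |0111> with probability 1/4.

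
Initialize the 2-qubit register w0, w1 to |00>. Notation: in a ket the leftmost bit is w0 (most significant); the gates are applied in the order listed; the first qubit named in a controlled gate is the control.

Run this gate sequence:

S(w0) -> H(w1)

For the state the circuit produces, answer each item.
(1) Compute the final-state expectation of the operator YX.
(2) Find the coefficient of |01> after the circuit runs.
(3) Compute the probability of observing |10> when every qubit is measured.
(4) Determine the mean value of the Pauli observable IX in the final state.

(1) The observable YX averages to 0.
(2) |01> carries amplitude sqrt(2)/2 in the final state.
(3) The probability of measuring |10> is 0.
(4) The expectation value of IX is 1.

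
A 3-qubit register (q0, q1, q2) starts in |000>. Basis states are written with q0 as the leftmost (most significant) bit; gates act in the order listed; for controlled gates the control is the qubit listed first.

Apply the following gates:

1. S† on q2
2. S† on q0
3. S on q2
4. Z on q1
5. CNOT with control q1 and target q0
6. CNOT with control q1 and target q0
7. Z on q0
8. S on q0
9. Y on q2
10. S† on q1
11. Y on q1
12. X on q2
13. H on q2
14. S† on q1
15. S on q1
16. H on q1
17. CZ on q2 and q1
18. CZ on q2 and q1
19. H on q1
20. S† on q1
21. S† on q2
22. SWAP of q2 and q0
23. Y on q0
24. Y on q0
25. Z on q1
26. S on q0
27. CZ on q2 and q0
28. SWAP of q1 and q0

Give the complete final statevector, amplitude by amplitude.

The final amplitudes are -sqrt(2)*I/2 on |100>, -sqrt(2)*I/2 on |110>, and 0 on every other basis state. Key observation: gates 15-20 undo each other exactly, leaving only the rest of the circuit to track.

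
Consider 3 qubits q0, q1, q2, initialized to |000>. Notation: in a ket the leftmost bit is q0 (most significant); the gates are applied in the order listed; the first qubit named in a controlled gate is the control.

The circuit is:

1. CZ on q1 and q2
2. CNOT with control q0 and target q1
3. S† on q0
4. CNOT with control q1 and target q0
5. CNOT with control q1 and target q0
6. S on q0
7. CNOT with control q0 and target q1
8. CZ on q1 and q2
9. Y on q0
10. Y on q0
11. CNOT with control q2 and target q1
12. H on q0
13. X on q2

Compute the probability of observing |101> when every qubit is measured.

A full measurement returns |101> with probability 1/2.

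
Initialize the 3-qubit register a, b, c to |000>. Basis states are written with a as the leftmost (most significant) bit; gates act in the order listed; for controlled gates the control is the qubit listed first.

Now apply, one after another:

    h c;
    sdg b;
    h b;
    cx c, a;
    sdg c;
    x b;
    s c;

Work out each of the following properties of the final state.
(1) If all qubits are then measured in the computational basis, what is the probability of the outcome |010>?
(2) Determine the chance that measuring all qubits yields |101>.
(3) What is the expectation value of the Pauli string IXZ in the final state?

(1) The probability of measuring |010> is 1/4.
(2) Outcome |101> occurs with probability 1/4.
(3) The observable IXZ averages to 0.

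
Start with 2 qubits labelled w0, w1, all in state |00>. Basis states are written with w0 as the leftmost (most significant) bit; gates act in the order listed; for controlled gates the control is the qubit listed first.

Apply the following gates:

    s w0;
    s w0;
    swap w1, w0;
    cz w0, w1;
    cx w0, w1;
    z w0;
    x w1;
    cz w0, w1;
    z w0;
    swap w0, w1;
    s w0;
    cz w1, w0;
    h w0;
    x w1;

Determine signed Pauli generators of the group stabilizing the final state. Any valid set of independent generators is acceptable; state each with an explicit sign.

The final state is stabilized by the group generated by -XI, -IZ; other independent generating sets are equally valid.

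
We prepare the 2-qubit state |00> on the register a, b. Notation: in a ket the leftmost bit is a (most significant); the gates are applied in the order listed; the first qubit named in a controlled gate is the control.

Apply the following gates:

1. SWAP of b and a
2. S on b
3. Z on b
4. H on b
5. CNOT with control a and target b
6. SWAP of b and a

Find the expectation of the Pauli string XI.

In the final state, XI has expectation 1.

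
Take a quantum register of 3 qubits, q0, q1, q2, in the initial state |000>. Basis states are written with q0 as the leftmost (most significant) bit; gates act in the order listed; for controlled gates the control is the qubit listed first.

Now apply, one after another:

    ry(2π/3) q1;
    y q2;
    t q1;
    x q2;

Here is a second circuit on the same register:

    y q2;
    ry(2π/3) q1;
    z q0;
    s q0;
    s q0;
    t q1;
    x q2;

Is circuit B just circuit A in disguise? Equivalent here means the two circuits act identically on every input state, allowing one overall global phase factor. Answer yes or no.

Yes — the two circuits implement the same unitary up to a global phase.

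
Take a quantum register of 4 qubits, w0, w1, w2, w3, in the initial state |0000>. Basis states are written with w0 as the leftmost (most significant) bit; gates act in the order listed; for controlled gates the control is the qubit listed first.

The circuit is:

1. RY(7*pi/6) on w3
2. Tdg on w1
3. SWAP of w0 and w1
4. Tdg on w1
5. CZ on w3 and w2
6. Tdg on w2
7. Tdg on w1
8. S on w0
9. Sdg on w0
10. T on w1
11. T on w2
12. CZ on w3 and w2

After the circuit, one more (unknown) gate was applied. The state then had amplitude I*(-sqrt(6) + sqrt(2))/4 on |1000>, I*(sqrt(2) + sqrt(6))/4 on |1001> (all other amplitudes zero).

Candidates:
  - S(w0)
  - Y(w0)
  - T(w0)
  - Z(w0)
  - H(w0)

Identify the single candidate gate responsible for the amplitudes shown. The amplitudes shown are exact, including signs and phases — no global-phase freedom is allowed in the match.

The applied gate was Y(w0). Key observation: the block from step 5 through step 12 cancels to the identity and can be dropped.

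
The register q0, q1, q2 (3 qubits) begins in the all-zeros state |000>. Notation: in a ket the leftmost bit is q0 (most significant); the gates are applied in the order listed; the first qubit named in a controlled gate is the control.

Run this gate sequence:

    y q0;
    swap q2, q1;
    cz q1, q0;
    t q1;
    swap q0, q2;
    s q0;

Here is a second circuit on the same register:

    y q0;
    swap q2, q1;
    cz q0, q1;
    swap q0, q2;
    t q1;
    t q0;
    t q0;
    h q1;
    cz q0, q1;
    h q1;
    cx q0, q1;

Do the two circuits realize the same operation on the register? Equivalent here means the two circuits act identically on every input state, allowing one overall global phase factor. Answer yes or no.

Yes: on every input state the two circuits agree up to one overall phase factor.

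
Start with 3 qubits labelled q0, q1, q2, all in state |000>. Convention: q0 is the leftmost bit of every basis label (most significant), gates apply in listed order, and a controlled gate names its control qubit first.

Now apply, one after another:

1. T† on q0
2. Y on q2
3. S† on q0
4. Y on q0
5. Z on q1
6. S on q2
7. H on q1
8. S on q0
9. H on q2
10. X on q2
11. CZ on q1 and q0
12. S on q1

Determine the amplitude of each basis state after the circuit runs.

After the circuit, the state carries amplitude 0 on |000>, 0 on |001>, 0 on |010>, 0 on |011>, -1/2 on |100>, 1/2 on |101>, I/2 on |110>, -I/2 on |111>.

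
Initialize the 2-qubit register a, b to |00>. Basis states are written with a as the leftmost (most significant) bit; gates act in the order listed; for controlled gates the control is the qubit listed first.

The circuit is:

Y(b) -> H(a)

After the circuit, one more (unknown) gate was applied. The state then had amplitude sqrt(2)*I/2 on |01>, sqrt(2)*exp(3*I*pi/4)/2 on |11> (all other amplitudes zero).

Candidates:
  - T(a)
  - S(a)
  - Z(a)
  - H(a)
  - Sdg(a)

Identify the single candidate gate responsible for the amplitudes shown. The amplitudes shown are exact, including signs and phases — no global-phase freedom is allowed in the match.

It was T(a) that produced the state shown.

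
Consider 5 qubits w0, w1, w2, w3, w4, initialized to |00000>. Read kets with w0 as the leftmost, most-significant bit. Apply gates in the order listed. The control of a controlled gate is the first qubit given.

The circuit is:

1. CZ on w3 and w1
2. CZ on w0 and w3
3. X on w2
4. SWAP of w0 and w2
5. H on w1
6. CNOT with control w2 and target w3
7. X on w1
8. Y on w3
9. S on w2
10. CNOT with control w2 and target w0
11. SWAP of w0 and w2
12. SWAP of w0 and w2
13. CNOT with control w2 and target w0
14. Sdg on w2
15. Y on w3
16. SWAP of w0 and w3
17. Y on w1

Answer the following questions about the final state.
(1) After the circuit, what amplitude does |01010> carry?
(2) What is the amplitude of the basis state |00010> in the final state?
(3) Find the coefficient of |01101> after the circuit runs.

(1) |01010> carries amplitude sqrt(2)*I/2 in the final state. Key observation: gates 8-15 undo each other exactly, leaving only the rest of the circuit to track.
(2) The final state's coefficient on |00010> equals -sqrt(2)*I/2.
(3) |01101> carries amplitude 0 in the final state.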